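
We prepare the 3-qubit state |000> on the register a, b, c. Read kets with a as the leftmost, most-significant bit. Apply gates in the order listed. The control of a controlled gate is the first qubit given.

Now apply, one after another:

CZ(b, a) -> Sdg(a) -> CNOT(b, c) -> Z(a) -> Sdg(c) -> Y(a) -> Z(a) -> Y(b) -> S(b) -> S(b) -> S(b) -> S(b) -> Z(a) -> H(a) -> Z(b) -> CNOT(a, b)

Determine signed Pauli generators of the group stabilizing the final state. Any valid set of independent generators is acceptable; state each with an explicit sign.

One valid set of independent stabilizer generators is -XXI, -ZZI, +IIZ (any independent generating set of the same group is equally correct). Key observation: gates 9-12 undo each other exactly, leaving only the rest of the circuit to track.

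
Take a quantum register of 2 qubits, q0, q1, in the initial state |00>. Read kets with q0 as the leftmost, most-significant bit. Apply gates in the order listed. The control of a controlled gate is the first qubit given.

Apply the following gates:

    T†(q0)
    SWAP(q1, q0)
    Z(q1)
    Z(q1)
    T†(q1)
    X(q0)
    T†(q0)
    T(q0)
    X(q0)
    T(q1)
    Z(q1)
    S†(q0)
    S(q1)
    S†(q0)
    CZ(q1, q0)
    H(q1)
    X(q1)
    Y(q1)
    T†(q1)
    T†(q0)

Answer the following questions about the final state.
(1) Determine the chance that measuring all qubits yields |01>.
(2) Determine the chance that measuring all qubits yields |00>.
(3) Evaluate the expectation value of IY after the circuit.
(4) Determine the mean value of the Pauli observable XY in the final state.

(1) A full measurement returns |01> with probability 1/2.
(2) A full measurement returns |00> with probability 1/2.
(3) The observable IY averages to sqrt(2)/2.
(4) In the final state, XY has expectation 0.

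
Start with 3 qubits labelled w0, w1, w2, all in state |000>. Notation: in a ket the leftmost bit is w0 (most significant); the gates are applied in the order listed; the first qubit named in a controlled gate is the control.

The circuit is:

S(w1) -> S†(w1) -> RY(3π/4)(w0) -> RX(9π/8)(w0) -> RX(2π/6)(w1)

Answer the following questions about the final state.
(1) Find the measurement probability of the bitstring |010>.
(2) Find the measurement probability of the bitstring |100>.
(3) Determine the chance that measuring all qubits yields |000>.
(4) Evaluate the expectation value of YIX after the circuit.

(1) Outcome |010> occurs with probability sqrt(2*sqrt(2) + 4)/32 + 1/8.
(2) The probability of measuring |100> is 3/8 - 3*sqrt(2*sqrt(2) + 4)/32.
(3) Outcome |000> occurs with probability 3*sqrt(2*sqrt(2) + 4)/32 + 3/8.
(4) In the final state, YIX has expectation 0.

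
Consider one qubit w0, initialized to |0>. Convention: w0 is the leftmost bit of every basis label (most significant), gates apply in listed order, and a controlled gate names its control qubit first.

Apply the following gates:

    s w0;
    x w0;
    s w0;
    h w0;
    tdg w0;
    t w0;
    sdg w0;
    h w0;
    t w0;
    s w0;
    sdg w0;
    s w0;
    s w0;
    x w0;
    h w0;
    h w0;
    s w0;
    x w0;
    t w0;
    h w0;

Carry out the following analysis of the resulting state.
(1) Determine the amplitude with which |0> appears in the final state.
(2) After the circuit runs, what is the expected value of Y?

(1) The amplitude on |0> is -sqrt(2)*I/2. Key observation: gates 10-11 undo each other exactly, leaving only the rest of the circuit to track.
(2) The observable Y averages to -1.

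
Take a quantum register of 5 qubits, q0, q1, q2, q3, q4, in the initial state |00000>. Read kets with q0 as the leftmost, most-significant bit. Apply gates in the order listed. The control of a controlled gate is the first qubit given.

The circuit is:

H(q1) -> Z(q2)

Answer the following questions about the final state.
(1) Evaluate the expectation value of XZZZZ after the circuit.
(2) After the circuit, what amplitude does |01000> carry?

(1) The expectation value of XZZZZ is 0.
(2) |01000> carries amplitude sqrt(2)/2 in the final state.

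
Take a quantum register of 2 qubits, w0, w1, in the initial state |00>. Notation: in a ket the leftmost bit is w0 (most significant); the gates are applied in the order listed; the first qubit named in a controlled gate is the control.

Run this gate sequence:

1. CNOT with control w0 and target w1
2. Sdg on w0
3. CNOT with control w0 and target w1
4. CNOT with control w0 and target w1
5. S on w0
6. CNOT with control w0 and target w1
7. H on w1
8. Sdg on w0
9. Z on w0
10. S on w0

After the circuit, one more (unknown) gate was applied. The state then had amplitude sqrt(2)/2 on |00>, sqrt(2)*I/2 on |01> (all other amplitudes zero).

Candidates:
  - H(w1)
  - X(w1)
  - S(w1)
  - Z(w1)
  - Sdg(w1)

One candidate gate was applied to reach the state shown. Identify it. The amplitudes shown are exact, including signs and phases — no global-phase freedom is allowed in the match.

It was S(w1) that produced the state shown. Key observation: the block from step 1 through step 6 cancels to the identity and can be dropped.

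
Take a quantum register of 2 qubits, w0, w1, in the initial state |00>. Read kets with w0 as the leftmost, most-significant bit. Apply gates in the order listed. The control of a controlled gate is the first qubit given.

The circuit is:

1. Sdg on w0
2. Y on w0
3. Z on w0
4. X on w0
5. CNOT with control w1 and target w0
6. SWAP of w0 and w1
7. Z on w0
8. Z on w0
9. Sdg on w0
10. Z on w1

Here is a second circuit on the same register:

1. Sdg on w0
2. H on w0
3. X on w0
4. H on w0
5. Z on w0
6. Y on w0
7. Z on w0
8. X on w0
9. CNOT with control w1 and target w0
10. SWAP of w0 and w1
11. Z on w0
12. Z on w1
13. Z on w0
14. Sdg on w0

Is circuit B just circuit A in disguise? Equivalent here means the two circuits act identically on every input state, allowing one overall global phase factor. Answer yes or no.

Yes: on every input state the two circuits agree up to one overall phase factor.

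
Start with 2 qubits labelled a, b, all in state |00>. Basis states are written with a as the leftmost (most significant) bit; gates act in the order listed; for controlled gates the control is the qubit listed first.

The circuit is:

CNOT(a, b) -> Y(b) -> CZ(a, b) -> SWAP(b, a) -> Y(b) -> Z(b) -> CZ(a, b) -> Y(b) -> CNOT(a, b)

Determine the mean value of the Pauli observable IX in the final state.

The expectation value of IX is 0.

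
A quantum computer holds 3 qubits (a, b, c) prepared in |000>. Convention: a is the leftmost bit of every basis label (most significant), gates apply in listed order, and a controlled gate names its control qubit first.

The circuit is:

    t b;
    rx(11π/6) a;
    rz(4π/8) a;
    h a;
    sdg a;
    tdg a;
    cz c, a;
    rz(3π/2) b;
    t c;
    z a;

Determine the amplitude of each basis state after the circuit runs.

The resulting statevector has amplitude 1/2 on |000>, sqrt(3)*exp(I*pi/4)/2 on |100>, and 0 on every other basis state.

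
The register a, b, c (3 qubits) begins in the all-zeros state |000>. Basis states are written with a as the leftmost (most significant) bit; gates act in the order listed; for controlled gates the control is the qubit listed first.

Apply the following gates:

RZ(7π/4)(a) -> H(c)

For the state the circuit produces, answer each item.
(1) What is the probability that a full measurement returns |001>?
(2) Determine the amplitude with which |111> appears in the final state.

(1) Outcome |001> occurs with probability 1/2.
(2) |111> carries amplitude 0 in the final state.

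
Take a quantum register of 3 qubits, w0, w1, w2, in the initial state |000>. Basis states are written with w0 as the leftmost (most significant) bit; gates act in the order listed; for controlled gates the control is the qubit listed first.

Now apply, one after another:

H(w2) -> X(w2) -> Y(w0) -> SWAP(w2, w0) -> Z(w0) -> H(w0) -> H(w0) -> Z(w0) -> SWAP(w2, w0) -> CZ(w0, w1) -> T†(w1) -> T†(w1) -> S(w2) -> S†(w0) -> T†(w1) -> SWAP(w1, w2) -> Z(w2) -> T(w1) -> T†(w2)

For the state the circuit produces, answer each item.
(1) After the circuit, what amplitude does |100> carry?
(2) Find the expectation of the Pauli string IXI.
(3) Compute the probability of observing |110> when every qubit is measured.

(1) |100> carries amplitude sqrt(2)/2 in the final state. Key observation: the block from step 4 through step 9 cancels to the identity and can be dropped.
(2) The observable IXI averages to -sqrt(2)/2.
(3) The probability of measuring |110> is 1/2.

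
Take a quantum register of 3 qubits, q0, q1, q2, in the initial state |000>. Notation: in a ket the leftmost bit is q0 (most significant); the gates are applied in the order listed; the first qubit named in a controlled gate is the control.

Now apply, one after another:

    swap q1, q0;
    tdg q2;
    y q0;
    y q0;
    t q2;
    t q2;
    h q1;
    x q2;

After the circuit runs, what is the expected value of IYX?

The observable IYX averages to 0. Key observation: steps 2-5 multiply out to the identity, so the circuit reduces to the remaining gates.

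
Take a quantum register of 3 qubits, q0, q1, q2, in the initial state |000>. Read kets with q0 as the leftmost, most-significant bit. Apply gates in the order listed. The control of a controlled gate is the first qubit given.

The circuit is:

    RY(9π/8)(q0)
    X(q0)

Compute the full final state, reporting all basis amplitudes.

The final amplitudes are sin(7*pi/16) on |000>, -sin(pi/16) on |100>, and 0 on every other basis state.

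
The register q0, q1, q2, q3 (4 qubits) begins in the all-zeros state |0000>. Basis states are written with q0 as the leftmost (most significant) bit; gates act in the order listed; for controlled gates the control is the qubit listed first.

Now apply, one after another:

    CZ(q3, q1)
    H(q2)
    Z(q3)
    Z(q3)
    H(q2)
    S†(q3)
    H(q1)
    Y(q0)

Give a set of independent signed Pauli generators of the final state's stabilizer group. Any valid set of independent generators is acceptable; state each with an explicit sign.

The stabilizer group can be generated by +IXII, -ZIII, +IIZI, +IIIZ, among other valid generating sets. Key observation: steps 2-5 multiply out to the identity, so the circuit reduces to the remaining gates.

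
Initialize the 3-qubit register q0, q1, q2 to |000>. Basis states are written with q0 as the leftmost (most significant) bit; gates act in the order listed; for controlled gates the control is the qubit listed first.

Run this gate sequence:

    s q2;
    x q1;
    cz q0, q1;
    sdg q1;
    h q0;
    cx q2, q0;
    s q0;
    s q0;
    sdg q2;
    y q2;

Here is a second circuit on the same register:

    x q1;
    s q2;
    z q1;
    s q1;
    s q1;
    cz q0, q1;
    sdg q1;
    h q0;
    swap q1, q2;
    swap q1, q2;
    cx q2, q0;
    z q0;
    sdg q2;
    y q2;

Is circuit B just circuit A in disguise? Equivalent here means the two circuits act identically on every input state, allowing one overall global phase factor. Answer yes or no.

Yes — the two circuits implement the same unitary up to a global phase.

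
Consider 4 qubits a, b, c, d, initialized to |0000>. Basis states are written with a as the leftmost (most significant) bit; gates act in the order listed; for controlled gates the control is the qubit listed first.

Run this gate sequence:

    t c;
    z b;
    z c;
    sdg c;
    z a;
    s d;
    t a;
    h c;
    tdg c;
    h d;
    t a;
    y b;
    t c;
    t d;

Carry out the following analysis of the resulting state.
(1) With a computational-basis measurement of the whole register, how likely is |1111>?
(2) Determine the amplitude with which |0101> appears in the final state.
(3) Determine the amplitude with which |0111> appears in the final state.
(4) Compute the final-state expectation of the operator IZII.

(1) Outcome |1111> occurs with probability 0.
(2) |0101> carries amplitude exp(3*I*pi/4)/2 in the final state.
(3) |0111> carries amplitude exp(3*I*pi/4)/2 in the final state.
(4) The expectation value of IZII is -1.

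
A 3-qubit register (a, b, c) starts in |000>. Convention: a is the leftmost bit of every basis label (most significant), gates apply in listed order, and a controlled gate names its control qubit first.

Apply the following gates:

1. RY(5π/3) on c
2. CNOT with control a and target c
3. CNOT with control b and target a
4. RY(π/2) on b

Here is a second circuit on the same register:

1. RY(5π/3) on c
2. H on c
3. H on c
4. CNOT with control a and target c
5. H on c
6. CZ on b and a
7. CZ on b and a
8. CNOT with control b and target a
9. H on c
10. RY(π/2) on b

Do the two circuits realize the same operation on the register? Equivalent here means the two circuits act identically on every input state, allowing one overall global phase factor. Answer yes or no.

Yes, they are equivalent — the unitaries differ by at most a global phase.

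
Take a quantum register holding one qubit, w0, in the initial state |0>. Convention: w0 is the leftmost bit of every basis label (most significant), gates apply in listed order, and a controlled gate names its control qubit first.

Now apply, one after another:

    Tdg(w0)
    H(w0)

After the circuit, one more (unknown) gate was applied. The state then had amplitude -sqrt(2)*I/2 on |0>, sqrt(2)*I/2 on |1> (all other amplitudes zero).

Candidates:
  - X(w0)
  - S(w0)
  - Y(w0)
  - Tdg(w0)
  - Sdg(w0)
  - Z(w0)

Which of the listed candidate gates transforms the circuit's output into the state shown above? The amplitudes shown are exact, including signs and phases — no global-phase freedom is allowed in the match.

It was Y(w0) that produced the state shown.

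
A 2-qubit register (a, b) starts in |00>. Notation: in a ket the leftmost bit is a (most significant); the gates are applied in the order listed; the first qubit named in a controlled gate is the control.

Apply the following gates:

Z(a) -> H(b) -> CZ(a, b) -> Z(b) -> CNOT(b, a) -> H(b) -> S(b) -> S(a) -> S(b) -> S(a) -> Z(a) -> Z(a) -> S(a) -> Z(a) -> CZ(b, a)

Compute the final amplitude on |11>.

The amplitude on |11> is I/2.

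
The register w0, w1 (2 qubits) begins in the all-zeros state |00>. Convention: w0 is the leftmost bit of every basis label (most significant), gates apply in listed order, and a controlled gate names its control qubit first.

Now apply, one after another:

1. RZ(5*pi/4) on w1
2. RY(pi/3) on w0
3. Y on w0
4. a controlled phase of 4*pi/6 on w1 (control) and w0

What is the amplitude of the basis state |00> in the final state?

The amplitude on |00> is exp(7*I*pi/8)/2.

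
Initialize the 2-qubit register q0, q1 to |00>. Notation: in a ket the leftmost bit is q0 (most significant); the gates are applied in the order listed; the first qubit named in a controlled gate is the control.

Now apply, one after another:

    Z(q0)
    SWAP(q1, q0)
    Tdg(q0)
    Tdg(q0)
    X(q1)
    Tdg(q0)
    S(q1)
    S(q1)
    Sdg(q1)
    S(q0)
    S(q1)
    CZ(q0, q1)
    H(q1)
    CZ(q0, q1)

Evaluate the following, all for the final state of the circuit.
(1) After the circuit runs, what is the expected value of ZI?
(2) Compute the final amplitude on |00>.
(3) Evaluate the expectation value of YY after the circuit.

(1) The expectation value of ZI is 1. Key observation: the block from step 8 through step 9 cancels to the identity and can be dropped.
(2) The amplitude on |00> is -sqrt(2)/2.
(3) The expectation value of YY is 0.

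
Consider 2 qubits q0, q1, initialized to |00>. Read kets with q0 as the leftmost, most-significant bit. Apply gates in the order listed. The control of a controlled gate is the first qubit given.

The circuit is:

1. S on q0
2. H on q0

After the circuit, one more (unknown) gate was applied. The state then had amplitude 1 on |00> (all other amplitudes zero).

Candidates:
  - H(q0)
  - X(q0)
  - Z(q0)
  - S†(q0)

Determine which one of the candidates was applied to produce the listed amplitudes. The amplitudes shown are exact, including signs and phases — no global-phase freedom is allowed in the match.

It was H(q0) that produced the state shown.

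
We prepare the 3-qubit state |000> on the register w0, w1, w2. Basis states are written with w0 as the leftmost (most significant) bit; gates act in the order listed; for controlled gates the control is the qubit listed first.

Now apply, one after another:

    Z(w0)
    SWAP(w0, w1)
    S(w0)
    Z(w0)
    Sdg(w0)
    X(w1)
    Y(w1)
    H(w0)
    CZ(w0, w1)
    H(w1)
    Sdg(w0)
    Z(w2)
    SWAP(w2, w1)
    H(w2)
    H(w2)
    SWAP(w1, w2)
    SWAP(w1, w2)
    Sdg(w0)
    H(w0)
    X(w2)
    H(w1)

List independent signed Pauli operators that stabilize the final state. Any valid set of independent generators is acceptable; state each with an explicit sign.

One valid set of independent stabilizer generators is +IXI, +IIX, -ZII (any independent generating set of the same group is equally correct).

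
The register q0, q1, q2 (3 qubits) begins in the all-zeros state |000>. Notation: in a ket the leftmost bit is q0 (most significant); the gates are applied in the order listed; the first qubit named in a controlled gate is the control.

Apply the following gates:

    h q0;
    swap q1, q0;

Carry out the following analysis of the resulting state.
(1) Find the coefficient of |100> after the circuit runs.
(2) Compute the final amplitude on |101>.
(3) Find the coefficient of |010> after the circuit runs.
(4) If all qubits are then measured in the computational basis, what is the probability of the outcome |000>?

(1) |100> carries amplitude 0 in the final state.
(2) The final state's coefficient on |101> equals 0.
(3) The amplitude on |010> is sqrt(2)/2.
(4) The probability of measuring |000> is 1/2.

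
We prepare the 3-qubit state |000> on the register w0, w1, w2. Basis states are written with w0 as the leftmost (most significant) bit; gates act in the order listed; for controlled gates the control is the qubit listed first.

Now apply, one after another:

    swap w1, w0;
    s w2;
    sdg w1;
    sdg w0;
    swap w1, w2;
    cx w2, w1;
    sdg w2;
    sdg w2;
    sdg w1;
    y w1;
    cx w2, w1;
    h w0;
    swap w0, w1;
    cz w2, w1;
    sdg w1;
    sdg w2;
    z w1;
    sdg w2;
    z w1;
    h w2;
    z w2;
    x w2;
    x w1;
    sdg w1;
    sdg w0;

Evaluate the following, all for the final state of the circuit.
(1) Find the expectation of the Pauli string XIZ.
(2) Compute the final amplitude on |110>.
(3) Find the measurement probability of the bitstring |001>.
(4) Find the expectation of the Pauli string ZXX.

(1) The expectation value of XIZ is 0.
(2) The final state's coefficient on |110> equals I/2.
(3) The probability of measuring |001> is 0.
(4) In the final state, ZXX has expectation 1.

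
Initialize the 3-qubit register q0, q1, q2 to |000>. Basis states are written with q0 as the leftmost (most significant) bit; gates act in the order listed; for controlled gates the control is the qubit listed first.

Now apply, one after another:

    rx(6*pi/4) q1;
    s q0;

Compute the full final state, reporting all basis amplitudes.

The resulting statevector has amplitude -sqrt(2)/2 on |000>, -sqrt(2)*I/2 on |010>, and 0 on every other basis state.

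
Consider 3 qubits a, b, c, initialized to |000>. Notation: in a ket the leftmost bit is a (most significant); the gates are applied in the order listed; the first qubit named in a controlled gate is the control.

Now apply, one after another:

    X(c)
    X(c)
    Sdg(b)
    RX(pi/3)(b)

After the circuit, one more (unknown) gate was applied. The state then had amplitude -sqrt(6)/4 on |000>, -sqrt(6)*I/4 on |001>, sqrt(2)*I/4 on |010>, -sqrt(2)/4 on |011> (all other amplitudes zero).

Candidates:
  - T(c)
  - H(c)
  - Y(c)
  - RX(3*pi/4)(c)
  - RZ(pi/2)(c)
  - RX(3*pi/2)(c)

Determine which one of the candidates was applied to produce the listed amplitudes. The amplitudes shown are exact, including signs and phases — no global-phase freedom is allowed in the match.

It was RX(3*pi/2)(c) that produced the state shown. Key observation: gates 1-2 undo each other exactly, leaving only the rest of the circuit to track.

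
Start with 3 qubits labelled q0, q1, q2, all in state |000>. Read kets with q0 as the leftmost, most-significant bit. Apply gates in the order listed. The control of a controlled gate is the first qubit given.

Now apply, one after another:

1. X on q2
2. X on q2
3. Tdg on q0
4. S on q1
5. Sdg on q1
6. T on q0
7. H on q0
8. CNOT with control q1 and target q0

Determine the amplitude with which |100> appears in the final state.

The final state's coefficient on |100> equals sqrt(2)/2. Key observation: gates 3-6 undo each other exactly, leaving only the rest of the circuit to track.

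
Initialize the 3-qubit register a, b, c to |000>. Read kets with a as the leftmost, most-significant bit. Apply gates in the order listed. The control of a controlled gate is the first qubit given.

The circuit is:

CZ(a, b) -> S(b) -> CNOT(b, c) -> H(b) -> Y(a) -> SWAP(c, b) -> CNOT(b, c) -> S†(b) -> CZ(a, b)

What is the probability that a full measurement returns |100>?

The probability of measuring |100> is 1/2.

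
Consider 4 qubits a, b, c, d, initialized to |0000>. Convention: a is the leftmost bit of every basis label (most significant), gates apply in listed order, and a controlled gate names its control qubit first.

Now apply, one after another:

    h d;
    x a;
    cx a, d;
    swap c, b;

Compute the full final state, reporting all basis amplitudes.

After the circuit, the state carries amplitude sqrt(2)/2 on |1000>, sqrt(2)/2 on |1001>, and 0 on every other basis state.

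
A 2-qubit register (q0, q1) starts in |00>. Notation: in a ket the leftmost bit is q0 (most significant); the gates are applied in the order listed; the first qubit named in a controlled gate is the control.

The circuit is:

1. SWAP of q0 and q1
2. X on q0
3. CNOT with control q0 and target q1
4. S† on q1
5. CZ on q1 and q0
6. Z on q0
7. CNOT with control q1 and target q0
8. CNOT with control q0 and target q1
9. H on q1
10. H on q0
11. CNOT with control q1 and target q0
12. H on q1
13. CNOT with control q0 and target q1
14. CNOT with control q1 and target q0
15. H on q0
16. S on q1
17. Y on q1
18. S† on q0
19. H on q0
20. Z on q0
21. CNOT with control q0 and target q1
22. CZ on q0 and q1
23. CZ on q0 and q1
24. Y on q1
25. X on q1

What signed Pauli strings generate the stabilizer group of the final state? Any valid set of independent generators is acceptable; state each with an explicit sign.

One valid set of independent stabilizer generators is -XZ, -ZY (any independent generating set of the same group is equally correct).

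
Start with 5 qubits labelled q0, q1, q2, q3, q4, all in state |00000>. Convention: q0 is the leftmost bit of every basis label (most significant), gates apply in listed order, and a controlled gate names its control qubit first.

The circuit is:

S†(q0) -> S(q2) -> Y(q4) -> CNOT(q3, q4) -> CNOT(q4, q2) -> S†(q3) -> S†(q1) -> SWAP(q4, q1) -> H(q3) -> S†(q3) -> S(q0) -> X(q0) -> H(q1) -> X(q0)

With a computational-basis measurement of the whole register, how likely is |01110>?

Outcome |01110> occurs with probability 1/4.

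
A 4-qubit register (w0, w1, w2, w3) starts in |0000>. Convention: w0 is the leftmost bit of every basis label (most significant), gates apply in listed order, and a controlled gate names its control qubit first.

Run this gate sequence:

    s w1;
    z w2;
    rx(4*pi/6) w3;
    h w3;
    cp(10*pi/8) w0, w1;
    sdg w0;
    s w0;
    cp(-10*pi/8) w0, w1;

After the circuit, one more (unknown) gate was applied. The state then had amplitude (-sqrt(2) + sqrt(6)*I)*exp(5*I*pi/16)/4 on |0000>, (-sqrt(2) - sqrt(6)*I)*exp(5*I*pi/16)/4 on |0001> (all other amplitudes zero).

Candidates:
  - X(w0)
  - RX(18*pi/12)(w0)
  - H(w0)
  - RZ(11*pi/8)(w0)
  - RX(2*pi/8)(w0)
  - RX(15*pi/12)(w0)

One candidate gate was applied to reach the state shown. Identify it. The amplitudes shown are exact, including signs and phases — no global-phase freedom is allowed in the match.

The unique candidate consistent with the amplitudes is RZ(11*pi/8)(w0). Key observation: steps 5-8 multiply out to the identity, so the circuit reduces to the remaining gates.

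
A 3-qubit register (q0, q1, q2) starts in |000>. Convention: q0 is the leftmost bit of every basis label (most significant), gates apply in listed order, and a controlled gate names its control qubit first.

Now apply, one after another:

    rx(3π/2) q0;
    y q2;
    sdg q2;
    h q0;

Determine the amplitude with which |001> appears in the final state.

The amplitude on |001> is -1/2 - I/2.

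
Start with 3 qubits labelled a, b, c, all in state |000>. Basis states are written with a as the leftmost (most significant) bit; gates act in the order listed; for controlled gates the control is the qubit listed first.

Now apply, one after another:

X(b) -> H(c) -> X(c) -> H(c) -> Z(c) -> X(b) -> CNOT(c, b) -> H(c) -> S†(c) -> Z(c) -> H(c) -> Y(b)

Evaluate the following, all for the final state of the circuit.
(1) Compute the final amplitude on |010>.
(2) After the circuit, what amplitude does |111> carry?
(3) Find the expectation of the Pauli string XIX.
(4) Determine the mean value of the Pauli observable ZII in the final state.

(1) The final state's coefficient on |010> equals -1/2 + I/2. Key observation: steps 2-5 multiply out to the identity, so the circuit reduces to the remaining gates.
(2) |111> carries amplitude 0 in the final state.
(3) In the final state, XIX has expectation 0.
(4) In the final state, ZII has expectation 1.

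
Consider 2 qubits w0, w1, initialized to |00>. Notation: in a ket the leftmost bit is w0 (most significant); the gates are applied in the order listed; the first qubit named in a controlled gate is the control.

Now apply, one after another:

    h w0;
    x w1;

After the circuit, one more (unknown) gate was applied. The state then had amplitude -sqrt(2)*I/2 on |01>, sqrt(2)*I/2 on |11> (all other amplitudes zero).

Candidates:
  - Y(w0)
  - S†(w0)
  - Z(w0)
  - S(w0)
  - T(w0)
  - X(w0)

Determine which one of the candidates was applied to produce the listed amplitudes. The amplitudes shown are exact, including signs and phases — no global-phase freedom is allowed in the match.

The unique candidate consistent with the amplitudes is Y(w0).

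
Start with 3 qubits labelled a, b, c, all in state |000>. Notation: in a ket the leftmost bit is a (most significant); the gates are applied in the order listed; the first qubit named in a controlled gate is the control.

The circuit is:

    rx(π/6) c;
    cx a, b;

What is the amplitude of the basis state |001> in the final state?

The final state's coefficient on |001> equals I*(-sqrt(6) + sqrt(2))/4.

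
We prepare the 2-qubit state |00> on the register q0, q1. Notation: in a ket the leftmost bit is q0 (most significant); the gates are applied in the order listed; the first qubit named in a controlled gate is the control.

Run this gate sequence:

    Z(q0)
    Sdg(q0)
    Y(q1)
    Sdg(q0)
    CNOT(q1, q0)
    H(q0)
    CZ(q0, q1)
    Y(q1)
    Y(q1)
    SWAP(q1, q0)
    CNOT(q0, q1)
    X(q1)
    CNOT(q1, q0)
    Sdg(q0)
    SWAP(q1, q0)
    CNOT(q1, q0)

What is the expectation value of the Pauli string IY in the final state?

In the final state, IY has expectation -1.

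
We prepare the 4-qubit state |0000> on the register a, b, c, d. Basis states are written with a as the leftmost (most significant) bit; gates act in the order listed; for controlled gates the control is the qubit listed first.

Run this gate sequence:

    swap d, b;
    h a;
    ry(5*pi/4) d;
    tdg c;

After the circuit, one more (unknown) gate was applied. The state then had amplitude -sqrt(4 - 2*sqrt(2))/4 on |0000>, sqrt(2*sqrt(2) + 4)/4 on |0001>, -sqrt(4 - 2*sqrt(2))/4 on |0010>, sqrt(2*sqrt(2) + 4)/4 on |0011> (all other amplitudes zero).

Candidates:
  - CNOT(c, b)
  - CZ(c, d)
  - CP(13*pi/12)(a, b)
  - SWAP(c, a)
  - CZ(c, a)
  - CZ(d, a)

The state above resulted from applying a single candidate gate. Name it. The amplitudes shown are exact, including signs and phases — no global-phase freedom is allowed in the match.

The unique candidate consistent with the amplitudes is SWAP(c, a).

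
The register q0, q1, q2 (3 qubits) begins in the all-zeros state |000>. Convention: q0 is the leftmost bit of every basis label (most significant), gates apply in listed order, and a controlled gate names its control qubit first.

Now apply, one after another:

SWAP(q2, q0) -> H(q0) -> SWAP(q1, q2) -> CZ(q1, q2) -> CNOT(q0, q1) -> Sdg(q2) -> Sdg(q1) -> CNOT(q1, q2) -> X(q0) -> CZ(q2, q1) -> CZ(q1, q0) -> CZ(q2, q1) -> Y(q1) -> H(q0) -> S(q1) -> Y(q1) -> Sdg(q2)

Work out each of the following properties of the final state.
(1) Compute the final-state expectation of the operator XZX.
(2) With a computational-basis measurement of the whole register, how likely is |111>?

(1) The observable XZX averages to 0.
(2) A full measurement returns |111> with probability 1/4.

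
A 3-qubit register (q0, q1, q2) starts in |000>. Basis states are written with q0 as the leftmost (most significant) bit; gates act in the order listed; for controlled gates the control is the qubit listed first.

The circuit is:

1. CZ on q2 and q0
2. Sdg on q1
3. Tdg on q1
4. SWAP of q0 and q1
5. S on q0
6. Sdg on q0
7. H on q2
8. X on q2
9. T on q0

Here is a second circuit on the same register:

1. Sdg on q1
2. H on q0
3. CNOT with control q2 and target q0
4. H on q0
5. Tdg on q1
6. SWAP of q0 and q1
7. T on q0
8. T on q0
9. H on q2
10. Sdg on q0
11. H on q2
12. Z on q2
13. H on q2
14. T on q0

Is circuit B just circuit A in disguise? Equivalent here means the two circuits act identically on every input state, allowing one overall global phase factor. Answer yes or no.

Yes, they are equivalent — the unitaries differ by at most a global phase.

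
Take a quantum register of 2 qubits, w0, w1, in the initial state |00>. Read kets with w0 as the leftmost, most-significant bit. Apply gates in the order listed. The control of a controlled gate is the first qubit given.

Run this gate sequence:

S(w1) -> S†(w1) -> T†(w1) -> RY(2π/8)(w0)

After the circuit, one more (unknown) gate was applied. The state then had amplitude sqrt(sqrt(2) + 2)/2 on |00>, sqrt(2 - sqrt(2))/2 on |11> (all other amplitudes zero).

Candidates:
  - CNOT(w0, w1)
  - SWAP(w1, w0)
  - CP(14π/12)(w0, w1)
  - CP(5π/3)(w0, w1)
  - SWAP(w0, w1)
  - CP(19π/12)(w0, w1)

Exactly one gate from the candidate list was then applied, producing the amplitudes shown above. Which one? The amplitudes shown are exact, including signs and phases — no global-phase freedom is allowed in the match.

It was CNOT(w0, w1) that produced the state shown.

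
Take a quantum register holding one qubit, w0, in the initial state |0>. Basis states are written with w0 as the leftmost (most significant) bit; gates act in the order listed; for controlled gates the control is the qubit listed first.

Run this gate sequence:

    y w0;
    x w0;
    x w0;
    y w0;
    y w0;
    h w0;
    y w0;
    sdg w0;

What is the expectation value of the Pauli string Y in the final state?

The expectation value of Y is -1. Key observation: gates 1-4 undo each other exactly, leaving only the rest of the circuit to track.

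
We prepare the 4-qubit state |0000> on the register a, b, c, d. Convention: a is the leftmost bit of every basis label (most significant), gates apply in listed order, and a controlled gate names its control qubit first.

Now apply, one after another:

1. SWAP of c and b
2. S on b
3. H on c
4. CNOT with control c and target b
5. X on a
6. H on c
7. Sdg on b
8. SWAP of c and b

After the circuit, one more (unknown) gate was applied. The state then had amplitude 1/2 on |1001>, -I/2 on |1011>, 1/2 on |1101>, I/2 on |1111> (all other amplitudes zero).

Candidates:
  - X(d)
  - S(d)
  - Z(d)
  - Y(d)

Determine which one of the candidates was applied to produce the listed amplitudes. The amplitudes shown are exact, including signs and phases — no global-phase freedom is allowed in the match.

The unique candidate consistent with the amplitudes is X(d).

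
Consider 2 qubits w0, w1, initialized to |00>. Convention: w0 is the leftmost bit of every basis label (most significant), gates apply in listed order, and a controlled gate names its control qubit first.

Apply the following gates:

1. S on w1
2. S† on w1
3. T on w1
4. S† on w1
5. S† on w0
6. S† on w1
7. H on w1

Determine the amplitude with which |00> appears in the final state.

The final state's coefficient on |00> equals sqrt(2)/2.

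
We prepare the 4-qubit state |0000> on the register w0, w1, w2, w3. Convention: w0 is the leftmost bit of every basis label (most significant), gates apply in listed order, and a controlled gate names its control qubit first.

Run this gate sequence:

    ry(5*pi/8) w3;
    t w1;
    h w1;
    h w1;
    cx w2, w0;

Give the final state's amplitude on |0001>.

The amplitude on |0001> is sin(5*pi/16). Key observation: gates 3-4 undo each other exactly, leaving only the rest of the circuit to track.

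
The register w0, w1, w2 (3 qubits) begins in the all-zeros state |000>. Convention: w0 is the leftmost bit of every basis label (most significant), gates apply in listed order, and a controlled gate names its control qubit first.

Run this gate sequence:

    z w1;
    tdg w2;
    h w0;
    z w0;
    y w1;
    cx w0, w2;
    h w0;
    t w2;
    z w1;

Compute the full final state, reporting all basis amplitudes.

The resulting statevector has amplitude 0 on |000>, 0 on |001>, -I/2 on |010>, exp(3*I*pi/4)/2 on |011>, 0 on |100>, 0 on |101>, -I/2 on |110>, -exp(3*I*pi/4)/2 on |111>.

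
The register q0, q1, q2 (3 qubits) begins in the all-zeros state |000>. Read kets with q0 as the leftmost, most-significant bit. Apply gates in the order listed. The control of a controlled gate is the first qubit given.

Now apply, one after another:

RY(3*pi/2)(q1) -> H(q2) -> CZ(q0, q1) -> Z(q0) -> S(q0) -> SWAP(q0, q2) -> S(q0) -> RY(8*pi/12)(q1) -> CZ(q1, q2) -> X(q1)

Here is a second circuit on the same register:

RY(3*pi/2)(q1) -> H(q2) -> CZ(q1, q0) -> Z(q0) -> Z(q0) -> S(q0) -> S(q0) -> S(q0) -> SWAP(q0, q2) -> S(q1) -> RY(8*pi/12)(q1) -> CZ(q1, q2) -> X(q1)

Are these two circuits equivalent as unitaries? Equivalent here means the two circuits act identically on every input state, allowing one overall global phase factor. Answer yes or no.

No, they are not equivalent — no single phase factor reconciles the two unitaries.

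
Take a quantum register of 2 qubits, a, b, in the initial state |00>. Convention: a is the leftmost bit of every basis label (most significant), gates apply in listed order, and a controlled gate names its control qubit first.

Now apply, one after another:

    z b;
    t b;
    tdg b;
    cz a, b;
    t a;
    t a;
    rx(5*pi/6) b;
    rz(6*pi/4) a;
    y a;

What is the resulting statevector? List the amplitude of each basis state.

The resulting statevector has amplitude 0 on |00>, 0 on |01>, (-sqrt(6) + sqrt(2))*exp(3*I*pi/4)/4 on |10>, (-sqrt(6) - sqrt(2))*exp(I*pi/4)/4 on |11>.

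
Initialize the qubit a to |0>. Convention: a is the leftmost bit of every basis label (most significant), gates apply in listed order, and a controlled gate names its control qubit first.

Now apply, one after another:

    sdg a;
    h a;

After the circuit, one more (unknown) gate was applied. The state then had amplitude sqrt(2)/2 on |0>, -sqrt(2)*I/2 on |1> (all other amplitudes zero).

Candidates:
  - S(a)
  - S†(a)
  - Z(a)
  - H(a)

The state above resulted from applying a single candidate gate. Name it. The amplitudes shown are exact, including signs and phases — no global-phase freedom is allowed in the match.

The applied gate was S†(a).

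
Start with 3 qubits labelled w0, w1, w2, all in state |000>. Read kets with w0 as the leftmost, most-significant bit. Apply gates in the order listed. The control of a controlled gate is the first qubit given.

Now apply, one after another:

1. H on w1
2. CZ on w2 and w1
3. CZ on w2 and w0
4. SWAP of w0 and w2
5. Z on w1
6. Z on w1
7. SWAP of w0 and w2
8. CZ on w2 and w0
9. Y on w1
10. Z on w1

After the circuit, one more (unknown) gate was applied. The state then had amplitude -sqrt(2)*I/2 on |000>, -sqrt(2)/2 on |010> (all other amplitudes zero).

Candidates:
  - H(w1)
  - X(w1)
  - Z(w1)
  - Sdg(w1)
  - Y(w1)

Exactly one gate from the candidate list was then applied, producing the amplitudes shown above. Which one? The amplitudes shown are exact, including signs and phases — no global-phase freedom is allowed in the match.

The applied gate was Sdg(w1). Key observation: the block from step 3 through step 8 cancels to the identity and can be dropped.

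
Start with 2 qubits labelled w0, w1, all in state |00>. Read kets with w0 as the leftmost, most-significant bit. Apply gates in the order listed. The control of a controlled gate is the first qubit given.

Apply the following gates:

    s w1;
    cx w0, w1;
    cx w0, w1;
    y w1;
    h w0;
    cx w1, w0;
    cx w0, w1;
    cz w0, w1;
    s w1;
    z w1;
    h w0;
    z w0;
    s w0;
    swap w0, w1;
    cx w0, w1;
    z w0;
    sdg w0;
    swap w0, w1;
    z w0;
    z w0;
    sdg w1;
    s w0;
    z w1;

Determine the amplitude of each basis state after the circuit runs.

The resulting statevector has amplitude I/2 on |00>, I/2 on |01>, -I/2 on |10>, -I/2 on |11>.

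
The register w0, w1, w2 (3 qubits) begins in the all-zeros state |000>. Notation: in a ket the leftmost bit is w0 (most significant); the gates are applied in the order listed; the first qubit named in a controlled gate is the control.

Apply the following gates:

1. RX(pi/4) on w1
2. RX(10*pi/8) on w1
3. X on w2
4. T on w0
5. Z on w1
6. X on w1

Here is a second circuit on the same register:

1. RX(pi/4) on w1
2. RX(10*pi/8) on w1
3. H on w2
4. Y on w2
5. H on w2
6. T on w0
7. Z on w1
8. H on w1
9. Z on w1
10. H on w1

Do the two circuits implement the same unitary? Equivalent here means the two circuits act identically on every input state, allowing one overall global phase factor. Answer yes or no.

No: there is an input state on which the two circuits produce genuinely different outputs (not merely differing by a phase).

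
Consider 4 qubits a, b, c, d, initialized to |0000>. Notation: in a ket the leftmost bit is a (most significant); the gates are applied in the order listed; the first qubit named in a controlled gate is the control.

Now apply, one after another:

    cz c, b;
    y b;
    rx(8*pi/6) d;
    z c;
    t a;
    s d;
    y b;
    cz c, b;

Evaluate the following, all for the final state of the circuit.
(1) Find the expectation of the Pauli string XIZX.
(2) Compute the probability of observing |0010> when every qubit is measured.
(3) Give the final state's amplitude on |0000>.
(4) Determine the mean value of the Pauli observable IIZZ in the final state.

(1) In the final state, XIZX has expectation 0.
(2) A full measurement returns |0010> with probability 0.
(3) The amplitude on |0000> is -1/2.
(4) In the final state, IIZZ has expectation -1/2.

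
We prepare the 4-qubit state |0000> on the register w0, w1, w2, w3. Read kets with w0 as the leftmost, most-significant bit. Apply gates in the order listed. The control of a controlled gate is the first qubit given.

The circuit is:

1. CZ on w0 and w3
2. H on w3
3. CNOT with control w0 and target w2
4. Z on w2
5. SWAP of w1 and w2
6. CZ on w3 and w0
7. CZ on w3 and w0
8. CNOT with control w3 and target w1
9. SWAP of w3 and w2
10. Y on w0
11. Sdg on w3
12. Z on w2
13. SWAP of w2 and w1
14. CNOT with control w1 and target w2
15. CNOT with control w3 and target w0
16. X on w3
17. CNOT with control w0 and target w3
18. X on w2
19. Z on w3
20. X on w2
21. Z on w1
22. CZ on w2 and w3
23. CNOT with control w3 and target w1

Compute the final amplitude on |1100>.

The amplitude on |1100> is sqrt(2)*I/2.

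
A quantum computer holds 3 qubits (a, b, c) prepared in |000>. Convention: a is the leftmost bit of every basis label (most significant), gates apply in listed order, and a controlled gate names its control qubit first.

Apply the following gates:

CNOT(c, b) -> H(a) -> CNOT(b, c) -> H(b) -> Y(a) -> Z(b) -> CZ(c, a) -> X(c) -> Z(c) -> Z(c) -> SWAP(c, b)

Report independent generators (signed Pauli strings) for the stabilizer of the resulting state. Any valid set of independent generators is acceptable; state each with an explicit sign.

The final state is stabilized by the group generated by -XII, -IIX, -IZI; other independent generating sets are equally valid.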